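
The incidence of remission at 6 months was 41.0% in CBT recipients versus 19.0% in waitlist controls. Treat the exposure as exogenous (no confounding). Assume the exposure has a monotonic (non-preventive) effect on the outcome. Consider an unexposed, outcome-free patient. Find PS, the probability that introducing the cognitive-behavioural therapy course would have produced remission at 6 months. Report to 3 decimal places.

PS ≈ 0.272

p₁ = 0.41, p₀ = 0.19.
Under exogeneity and monotonicity, PS = (p₁ − p₀) / (1 − p₀).
PS = (0.41 − 0.19) / (1 − 0.19) = 0.22 / 0.81 ≈ 0.2716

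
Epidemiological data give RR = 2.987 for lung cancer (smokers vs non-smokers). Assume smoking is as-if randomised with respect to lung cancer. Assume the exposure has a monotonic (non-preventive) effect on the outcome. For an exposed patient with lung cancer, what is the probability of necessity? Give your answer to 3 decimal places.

Under exogeneity and monotonicity, PN = (RR − 1) / RR = 1 − 1/RR.
PN = (2.987 − 1) / 2.987 = 1.987 / 2.987 ≈ 0.6652

PN ≈ 0.665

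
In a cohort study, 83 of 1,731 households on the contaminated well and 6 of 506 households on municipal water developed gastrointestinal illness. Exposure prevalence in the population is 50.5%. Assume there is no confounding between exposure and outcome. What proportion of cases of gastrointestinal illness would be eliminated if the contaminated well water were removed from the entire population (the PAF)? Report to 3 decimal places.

PAF ≈ 0.606

p₁ = P(outcome | exposed) = 83/1731 = 0.047949
p₀ = P(outcome | unexposed) = 6/506 = 0.011858
Overall risk P(Y=1) = π·p₁ + (1−π)·p₀ = 0.505×0.047949 + 0.495×0.011858 = 0.030084.
Under exogeneity, PAF = [P(Y=1) − p₀] / P(Y=1).
PAF = (0.030084 − 0.011858) / 0.030084 ≈ 0.6058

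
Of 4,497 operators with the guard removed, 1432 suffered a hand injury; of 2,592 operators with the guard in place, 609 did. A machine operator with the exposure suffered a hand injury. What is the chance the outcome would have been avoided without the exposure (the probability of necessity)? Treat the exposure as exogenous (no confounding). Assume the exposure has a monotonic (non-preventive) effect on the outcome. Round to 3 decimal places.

PN ≈ 0.262

p₁ = P(outcome | exposed) = 1432/4497 = 0.31843
p₀ = P(outcome | unexposed) = 609/2592 = 0.23495
Under exogeneity and monotonicity, PN = (p₁ − p₀) / p₁.
PN = (0.31843 − 0.23495) / 0.31843 = 0.083481 / 0.31843 ≈ 0.2622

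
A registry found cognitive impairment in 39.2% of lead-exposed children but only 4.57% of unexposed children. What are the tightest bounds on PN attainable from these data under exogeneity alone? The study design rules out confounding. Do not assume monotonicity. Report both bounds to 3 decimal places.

0.883 ≤ PN ≤ 1.000

p₁ = 0.392, p₀ = 0.0457.
Under exogeneity alone the bounds on PN are max{0,(p₁−p₀)/p₁} ≤ PN ≤ min{1,(1−p₀)/p₁}.
  lower = (p₁ − p₀)/p₁ = 0.3463 / 0.392 ≈ 0.8834
  upper = min{1, (1 − p₀)/p₁} = 0.9543 / 0.392 ≈ 2.4344 → capped at 1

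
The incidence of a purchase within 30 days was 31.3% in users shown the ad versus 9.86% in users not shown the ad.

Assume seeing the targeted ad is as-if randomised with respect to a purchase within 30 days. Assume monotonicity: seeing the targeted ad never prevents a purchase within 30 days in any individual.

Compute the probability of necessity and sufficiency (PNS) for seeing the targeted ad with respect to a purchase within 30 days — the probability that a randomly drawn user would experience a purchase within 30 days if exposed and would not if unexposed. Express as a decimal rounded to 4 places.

PNS ≈ 0.2144

p₁ = 0.313, p₀ = 0.0986.
Under exogeneity and monotonicity, PNS = p₁ − p₀.
PNS = 0.313 − 0.0986 = 0.2144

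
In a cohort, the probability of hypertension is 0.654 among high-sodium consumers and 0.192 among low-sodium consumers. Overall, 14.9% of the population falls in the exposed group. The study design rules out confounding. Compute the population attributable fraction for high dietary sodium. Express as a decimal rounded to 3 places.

Let p₁ = 0.654, p₀ = 0.192.
Overall risk P(Y=1) = π·p₁ + (1−π)·p₀ = 0.149×0.654 + 0.851×0.192 = 0.26084.
Under exogeneity, PAF = [P(Y=1) − p₀] / P(Y=1).
PAF = (0.26084 − 0.192) / 0.26084 ≈ 0.2639

PAF ≈ 0.264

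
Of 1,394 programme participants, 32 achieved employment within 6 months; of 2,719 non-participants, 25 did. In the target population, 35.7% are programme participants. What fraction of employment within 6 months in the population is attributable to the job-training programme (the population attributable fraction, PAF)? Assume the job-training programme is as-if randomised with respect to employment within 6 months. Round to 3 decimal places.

PAF ≈ 0.348

p₁ = P(outcome | exposed) = 32/1394 = 0.022956
p₀ = P(outcome | unexposed) = 25/2719 = 0.0091946
Overall risk P(Y=1) = π·p₁ + (1−π)·p₀ = 0.357×0.022956 + 0.643×0.0091946 = 0.014107.
Under exogeneity, PAF = [P(Y=1) − p₀] / P(Y=1).
PAF = (0.014107 − 0.0091946) / 0.014107 ≈ 0.3482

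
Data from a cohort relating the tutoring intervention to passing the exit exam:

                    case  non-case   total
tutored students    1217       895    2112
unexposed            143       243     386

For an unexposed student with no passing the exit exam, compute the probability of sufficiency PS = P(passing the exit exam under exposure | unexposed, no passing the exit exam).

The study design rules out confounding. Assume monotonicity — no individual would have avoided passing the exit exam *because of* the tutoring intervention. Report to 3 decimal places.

p₁ = P(outcome | exposed) = 1217/2112 = 0.57623
p₀ = P(outcome | unexposed) = 143/386 = 0.37047
Under exogeneity and monotonicity, PS = (p₁ − p₀) / (1 − p₀).
PS = (0.57623 − 0.37047) / (1 − 0.37047) = 0.20576 / 0.62953 ≈ 0.3269

PS ≈ 0.327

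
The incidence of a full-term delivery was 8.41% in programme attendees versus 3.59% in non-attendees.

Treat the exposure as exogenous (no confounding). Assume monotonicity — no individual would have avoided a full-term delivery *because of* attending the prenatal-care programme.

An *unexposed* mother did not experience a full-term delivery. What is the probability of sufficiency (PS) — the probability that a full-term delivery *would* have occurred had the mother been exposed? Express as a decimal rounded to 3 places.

p₁ = 0.0841, p₀ = 0.0359.
Under exogeneity and monotonicity, PS = (p₁ − p₀) / (1 − p₀).
PS = (0.0841 − 0.0359) / (1 − 0.0359) = 0.0482 / 0.9641 ≈ 0.0500

PS ≈ 0.050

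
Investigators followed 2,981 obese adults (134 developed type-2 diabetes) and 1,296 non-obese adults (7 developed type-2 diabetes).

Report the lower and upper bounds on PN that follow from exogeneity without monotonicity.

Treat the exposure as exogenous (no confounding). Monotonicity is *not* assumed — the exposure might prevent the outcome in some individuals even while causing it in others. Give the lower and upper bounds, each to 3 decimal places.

0.880 ≤ PN ≤ 1.000

p₁ = P(outcome | exposed) = 134/2981 = 0.044951
p₀ = P(outcome | unexposed) = 7/1296 = 0.0054012
Under exogeneity alone the bounds on PN are max{0,(p₁−p₀)/p₁} ≤ PN ≤ min{1,(1−p₀)/p₁}.
  lower = (p₁ − p₀)/p₁ = 0.03955 / 0.044951 ≈ 0.8798
  upper = min{1, (1 − p₀)/p₁} = 0.9946 / 0.044951 ≈ 22.1261 → capped at 1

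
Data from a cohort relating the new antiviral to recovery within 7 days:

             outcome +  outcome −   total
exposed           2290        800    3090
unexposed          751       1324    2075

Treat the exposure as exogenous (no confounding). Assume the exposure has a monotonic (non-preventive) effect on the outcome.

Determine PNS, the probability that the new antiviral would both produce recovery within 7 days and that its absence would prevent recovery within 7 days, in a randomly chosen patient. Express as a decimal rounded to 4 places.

p₁ = P(outcome | exposed) = 2290/3090 = 0.7411
p₀ = P(outcome | unexposed) = 751/2075 = 0.36193
Under exogeneity and monotonicity, PNS = p₁ − p₀.
PNS = 0.7411 − 0.36193 = 0.37917

PNS ≈ 0.3792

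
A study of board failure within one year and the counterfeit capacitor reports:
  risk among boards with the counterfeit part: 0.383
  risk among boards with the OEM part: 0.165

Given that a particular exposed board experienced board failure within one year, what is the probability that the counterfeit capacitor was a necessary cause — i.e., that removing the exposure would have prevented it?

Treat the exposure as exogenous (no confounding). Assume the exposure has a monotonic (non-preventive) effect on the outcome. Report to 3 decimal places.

PN ≈ 0.569

Let p₁ = 0.383, p₀ = 0.165.
Under exogeneity and monotonicity, PN = (p₁ − p₀) / p₁.
PN = (0.383 − 0.165) / 0.383 = 0.218 / 0.383 ≈ 0.5692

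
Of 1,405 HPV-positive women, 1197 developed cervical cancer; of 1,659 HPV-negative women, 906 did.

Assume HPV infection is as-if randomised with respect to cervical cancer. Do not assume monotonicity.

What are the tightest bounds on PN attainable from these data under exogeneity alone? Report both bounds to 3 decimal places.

0.359 ≤ PN ≤ 0.533

p₁ = P(outcome | exposed) = 1197/1405 = 0.85196
p₀ = P(outcome | unexposed) = 906/1659 = 0.54611
Under exogeneity alone the bounds on PN are max{0,(p₁−p₀)/p₁} ≤ PN ≤ min{1,(1−p₀)/p₁}.
  lower = (p₁ − p₀)/p₁ = 0.30585 / 0.85196 ≈ 0.3590
  upper = min{1, (1 − p₀)/p₁} = 0.45389 / 0.85196 ≈ 0.5328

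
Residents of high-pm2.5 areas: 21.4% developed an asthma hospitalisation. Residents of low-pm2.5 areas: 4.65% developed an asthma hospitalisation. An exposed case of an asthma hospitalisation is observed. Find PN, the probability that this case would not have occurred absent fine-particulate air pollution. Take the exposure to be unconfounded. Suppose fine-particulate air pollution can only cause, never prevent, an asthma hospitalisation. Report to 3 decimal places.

p₁ = 0.214, p₀ = 0.0465.
Under exogeneity and monotonicity, PN = (p₁ − p₀) / p₁.
PN = (0.214 − 0.0465) / 0.214 = 0.1675 / 0.214 ≈ 0.7827

PN ≈ 0.783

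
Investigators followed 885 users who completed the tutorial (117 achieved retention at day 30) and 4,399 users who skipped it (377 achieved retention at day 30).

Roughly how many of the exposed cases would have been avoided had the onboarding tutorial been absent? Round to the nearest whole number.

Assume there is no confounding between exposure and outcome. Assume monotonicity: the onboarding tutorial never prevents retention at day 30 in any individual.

p₁ = P(outcome | exposed) = 117/885 = 0.1322
p₀ = P(outcome | unexposed) = 377/4399 = 0.085701
PN = (p₁ − p₀)/p₁ = (0.1322 − 0.085701) / 0.1322 ≈ 0.35175.
Attributable cases ≈ PN × (exposed cases) = 0.35175 × 117 ≈ 41.15.

about 41 cases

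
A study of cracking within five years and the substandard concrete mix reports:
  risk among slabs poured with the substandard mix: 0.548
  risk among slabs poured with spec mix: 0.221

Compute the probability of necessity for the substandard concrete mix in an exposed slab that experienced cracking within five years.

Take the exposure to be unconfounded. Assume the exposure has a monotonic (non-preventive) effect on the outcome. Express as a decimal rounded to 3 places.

Let p₁ = 0.548, p₀ = 0.221.
Under exogeneity and monotonicity, PN = (p₁ − p₀) / p₁.
PN = (0.548 − 0.221) / 0.548 = 0.327 / 0.548 ≈ 0.5967

PN ≈ 0.597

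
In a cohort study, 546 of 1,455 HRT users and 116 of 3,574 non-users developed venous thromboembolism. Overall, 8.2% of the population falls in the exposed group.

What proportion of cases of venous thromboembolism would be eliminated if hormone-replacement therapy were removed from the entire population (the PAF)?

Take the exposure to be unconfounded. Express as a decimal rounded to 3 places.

p₁ = P(outcome | exposed) = 546/1455 = 0.37526
p₀ = P(outcome | unexposed) = 116/3574 = 0.032457
Overall risk P(Y=1) = π·p₁ + (1−π)·p₀ = 0.082×0.37526 + 0.918×0.032457 = 0.060566.
Under exogeneity, PAF = [P(Y=1) − p₀] / P(Y=1).
PAF = (0.060566 − 0.032457) / 0.060566 ≈ 0.4641

PAF ≈ 0.464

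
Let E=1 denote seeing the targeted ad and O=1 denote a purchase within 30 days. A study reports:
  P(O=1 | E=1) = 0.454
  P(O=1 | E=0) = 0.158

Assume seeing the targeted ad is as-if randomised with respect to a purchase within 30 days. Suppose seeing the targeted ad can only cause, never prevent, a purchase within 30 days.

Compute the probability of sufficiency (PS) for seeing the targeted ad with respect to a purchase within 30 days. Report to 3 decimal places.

PS ≈ 0.352

Let p₁ = 0.454, p₀ = 0.158.
Under exogeneity and monotonicity, PS = (p₁ − p₀) / (1 − p₀).
PS = (0.454 − 0.158) / (1 − 0.158) = 0.296 / 0.842 ≈ 0.3515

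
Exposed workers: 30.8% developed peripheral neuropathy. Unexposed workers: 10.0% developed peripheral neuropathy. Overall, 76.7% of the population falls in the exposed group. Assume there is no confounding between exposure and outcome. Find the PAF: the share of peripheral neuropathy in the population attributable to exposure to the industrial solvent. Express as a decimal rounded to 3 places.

p₁ = 0.308, p₀ = 0.1.
Overall risk P(Y=1) = π·p₁ + (1−π)·p₀ = 0.767×0.308 + 0.233×0.1 = 0.25954.
Under exogeneity, PAF = [P(Y=1) − p₀] / P(Y=1).
PAF = (0.25954 − 0.1) / 0.25954 ≈ 0.6147

PAF ≈ 0.615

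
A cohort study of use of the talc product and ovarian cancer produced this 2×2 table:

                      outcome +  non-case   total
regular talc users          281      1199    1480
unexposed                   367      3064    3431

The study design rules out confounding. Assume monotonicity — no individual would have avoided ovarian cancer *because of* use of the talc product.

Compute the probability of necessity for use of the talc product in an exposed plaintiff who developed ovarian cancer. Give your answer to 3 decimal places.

PN ≈ 0.437

p₁ = P(outcome | exposed) = 281/1480 = 0.18986
p₀ = P(outcome | unexposed) = 367/3431 = 0.10697
Under exogeneity and monotonicity, PN = (p₁ − p₀)/p₁.
PN = (0.18986 − 0.10697) / 0.18986 ≈ 0.4366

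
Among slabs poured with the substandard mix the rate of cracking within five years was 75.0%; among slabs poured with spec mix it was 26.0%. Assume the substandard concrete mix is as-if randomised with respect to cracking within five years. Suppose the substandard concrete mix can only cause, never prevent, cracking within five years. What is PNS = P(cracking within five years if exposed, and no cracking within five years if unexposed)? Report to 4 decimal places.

PNS ≈ 0.4900

p₁ = 0.75, p₀ = 0.26.
Under exogeneity and monotonicity, PNS = p₁ − p₀.
PNS = 0.75 − 0.26 = 0.49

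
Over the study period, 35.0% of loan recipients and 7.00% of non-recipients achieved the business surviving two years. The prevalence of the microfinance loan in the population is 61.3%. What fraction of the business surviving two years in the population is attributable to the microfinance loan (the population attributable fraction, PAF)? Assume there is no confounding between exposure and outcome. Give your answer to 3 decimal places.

PAF ≈ 0.710

p₁ = 0.35, p₀ = 0.07.
Overall risk P(Y=1) = π·p₁ + (1−π)·p₀ = 0.613×0.35 + 0.387×0.07 = 0.24164.
Under exogeneity, PAF = [P(Y=1) − p₀] / P(Y=1).
PAF = (0.24164 − 0.07) / 0.24164 ≈ 0.7103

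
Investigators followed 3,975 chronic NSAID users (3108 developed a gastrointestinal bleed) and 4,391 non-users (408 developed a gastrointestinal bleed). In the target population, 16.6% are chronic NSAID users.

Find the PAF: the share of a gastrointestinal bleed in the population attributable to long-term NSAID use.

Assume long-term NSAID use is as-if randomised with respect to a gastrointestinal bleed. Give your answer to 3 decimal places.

p₁ = P(outcome | exposed) = 3108/3975 = 0.78189
p₀ = P(outcome | unexposed) = 408/4391 = 0.092917
Overall risk P(Y=1) = π·p₁ + (1−π)·p₀ = 0.166×0.78189 + 0.834×0.092917 = 0.20729.
Under exogeneity, PAF = [P(Y=1) − p₀] / P(Y=1).
PAF = (0.20729 − 0.092917) / 0.20729 ≈ 0.5517

PAF ≈ 0.552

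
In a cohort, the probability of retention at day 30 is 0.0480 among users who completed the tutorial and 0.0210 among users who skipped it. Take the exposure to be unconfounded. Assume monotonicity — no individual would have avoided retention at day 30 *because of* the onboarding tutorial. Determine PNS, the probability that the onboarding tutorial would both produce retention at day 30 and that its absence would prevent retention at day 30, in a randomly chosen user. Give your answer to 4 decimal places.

Let p₁ = 0.048, p₀ = 0.021.
Under exogeneity and monotonicity, PNS = p₁ − p₀.
PNS = 0.048 − 0.021 = 0.027

PNS ≈ 0.0270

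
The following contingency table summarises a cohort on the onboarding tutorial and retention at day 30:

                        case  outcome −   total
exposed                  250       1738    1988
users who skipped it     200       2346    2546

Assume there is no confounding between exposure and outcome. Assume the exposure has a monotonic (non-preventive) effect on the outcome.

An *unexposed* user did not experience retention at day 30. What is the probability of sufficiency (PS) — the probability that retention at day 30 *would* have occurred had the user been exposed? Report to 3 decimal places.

PS ≈ 0.051

p₁ = P(outcome | exposed) = 250/1988 = 0.12575
p₀ = P(outcome | unexposed) = 200/2546 = 0.078555
Under exogeneity and monotonicity, PS = (p₁ − p₀)/(1 − p₀).
PS = (0.12575 − 0.078555) / 0.92145 ≈ 0.0512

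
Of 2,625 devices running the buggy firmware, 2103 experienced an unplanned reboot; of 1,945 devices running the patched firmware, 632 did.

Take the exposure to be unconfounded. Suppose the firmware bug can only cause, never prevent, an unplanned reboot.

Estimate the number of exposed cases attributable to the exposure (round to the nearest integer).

p₁ = P(outcome | exposed) = 2103/2625 = 0.80114
p₀ = P(outcome | unexposed) = 632/1945 = 0.32494
PN = (p₁ − p₀)/p₁ = (0.80114 − 0.32494) / 0.80114 ≈ 0.59441.
Attributable cases ≈ PN × (exposed cases) = 0.59441 × 2103 ≈ 1250.04.

about 1250 cases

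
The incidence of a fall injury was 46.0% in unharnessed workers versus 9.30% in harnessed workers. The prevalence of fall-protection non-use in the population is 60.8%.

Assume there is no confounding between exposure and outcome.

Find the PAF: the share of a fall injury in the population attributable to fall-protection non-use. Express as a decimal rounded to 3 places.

PAF ≈ 0.706

p₁ = 0.46, p₀ = 0.093.
Overall risk P(Y=1) = π·p₁ + (1−π)·p₀ = 0.608×0.46 + 0.392×0.093 = 0.31614.
Under exogeneity, PAF = [P(Y=1) − p₀] / P(Y=1).
PAF = (0.31614 − 0.093) / 0.31614 ≈ 0.7058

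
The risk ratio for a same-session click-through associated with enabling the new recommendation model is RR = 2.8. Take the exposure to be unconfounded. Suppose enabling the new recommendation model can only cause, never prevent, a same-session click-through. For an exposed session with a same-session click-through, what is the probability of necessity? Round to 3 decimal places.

PN ≈ 0.643

Under exogeneity and monotonicity, PN = (RR − 1) / RR = 1 − 1/RR.
PN = (2.8 − 1) / 2.8 = 1.8 / 2.8 ≈ 0.6429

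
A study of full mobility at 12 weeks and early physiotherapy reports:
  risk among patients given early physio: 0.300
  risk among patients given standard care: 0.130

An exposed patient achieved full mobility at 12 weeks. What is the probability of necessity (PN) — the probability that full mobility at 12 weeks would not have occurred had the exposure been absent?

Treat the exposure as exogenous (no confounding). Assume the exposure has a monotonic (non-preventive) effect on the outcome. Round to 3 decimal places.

PN ≈ 0.567

Let p₁ = 0.3, p₀ = 0.13.
Under exogeneity and monotonicity, PN = (p₁ − p₀) / p₁.
PN = (0.3 − 0.13) / 0.3 = 0.17 / 0.3 ≈ 0.5667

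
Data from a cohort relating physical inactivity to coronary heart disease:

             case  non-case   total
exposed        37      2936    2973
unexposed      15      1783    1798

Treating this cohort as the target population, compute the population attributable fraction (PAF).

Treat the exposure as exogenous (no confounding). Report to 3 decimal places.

PAF ≈ 0.235

p₁ = P(outcome | exposed) = 37/2973 = 0.012445
p₀ = P(outcome | unexposed) = 15/1798 = 0.0083426
Exposure prevalence π = 2973/4771 = 0.62314; overall risk P(Y=1) = 0.010899.
Under exogeneity, PAF = [P(Y=1) − p₀]/P(Y=1).
PAF = (0.010899 − 0.0083426) / 0.010899 ≈ 0.2346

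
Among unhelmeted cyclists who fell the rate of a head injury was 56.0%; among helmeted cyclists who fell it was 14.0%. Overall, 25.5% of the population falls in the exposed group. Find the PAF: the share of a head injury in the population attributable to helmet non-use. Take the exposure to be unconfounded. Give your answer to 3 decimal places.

PAF ≈ 0.433

p₁ = 0.56, p₀ = 0.14.
Overall risk P(Y=1) = π·p₁ + (1−π)·p₀ = 0.255×0.56 + 0.745×0.14 = 0.2471.
Under exogeneity, PAF = [P(Y=1) − p₀] / P(Y=1).
PAF = (0.2471 − 0.14) / 0.2471 ≈ 0.4334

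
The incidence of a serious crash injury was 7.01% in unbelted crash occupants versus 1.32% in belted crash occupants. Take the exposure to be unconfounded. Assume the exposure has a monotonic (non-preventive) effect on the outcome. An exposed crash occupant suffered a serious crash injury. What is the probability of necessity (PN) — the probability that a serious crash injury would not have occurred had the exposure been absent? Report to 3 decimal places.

p₁ = 0.0701, p₀ = 0.0132.
Under exogeneity and monotonicity, PN = (p₁ − p₀) / p₁.
PN = (0.0701 − 0.0132) / 0.0701 = 0.0569 / 0.0701 ≈ 0.8117

PN ≈ 0.812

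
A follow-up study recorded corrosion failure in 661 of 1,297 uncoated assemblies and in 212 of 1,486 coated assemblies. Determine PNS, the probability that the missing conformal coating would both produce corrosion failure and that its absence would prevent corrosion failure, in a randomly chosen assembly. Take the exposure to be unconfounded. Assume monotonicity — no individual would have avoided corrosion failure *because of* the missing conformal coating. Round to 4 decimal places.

PNS ≈ 0.3670

p₁ = P(outcome | exposed) = 661/1297 = 0.50964
p₀ = P(outcome | unexposed) = 212/1486 = 0.14266
Under exogeneity and monotonicity, PNS = p₁ − p₀.
PNS = 0.50964 − 0.14266 = 0.36697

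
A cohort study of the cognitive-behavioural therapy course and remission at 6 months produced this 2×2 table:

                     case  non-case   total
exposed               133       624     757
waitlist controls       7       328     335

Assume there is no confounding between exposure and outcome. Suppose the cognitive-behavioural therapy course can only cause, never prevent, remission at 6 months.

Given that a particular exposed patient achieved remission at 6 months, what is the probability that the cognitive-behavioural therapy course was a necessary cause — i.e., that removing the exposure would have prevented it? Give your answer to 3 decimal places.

PN ≈ 0.881

p₁ = P(outcome | exposed) = 133/757 = 0.17569
p₀ = P(outcome | unexposed) = 7/335 = 0.020896
Under exogeneity and monotonicity, PN = (p₁ − p₀) / p₁.
PN = (0.17569 − 0.020896) / 0.17569 = 0.1548 / 0.17569 ≈ 0.8811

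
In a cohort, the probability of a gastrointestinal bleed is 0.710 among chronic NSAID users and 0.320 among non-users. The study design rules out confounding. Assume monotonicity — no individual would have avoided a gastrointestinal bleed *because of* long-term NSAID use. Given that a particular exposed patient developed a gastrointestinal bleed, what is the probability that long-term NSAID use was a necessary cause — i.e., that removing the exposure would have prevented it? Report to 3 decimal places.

Let p₁ = 0.71, p₀ = 0.32.
Under exogeneity and monotonicity, PN = (p₁ − p₀) / p₁.
PN = (0.71 − 0.32) / 0.71 = 0.39 / 0.71 ≈ 0.5493

PN ≈ 0.549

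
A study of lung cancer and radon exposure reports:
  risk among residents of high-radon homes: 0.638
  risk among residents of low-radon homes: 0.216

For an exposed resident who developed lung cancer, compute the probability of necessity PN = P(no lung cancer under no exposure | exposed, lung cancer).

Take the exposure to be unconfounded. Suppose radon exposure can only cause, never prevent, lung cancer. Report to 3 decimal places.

Let p₁ = 0.638, p₀ = 0.216.
Under exogeneity and monotonicity, PN = (p₁ − p₀) / p₁.
PN = (0.638 − 0.216) / 0.638 = 0.422 / 0.638 ≈ 0.6614

PN ≈ 0.661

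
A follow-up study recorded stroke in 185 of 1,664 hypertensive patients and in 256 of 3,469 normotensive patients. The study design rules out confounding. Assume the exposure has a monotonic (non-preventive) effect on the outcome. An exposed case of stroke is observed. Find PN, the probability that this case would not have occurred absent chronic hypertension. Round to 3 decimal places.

PN ≈ 0.336

p₁ = P(outcome | exposed) = 185/1664 = 0.11118
p₀ = P(outcome | unexposed) = 256/3469 = 0.073796
Under exogeneity and monotonicity, PN = (p₁ − p₀) / p₁.
PN = (0.11118 − 0.073796) / 0.11118 = 0.037381 / 0.11118 ≈ 0.3362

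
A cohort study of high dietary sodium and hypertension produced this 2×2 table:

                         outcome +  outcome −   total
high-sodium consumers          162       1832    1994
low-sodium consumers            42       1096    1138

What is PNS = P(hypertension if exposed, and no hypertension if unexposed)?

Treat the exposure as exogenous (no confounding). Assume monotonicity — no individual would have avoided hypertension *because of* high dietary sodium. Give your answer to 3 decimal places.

PNS ≈ 0.044

p₁ = P(outcome | exposed) = 162/1994 = 0.081244
p₀ = P(outcome | unexposed) = 42/1138 = 0.036907
Under exogeneity and monotonicity, PNS = p₁ − p₀.
PNS = 0.081244 − 0.036907 = 0.044337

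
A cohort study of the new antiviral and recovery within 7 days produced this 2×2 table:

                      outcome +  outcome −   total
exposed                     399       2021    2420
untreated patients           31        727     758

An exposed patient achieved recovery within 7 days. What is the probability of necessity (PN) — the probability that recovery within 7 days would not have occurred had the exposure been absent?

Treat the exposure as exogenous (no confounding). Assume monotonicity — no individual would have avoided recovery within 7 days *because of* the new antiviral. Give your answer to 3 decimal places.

PN ≈ 0.752

p₁ = P(outcome | exposed) = 399/2420 = 0.16488
p₀ = P(outcome | unexposed) = 31/758 = 0.040897
Under exogeneity and monotonicity, PN = (p₁ − p₀)/p₁.
PN = (0.16488 − 0.040897) / 0.16488 ≈ 0.7520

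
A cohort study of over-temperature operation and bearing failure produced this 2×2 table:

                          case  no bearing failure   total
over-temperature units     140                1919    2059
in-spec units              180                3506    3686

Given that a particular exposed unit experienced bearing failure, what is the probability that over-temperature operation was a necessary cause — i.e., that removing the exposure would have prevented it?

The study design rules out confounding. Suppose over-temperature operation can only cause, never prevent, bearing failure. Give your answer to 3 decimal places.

p₁ = P(outcome | exposed) = 140/2059 = 0.067994
p₀ = P(outcome | unexposed) = 180/3686 = 0.048833
Under exogeneity and monotonicity, PN = (p₁ − p₀)/p₁.
PN = (0.067994 − 0.048833) / 0.067994 ≈ 0.2818

PN ≈ 0.282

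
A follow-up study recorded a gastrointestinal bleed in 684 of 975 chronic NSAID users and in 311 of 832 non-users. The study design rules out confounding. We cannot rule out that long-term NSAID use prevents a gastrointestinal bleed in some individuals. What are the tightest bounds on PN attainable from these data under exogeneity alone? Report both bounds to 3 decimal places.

p₁ = P(outcome | exposed) = 684/975 = 0.70154
p₀ = P(outcome | unexposed) = 311/832 = 0.3738
Under exogeneity alone the bounds on PN are max{0,(p₁−p₀)/p₁} ≤ PN ≤ min{1,(1−p₀)/p₁}.
  lower = (p₁ − p₀)/p₁ = 0.32774 / 0.70154 ≈ 0.4672
  upper = min{1, (1 − p₀)/p₁} = 0.6262 / 0.70154 ≈ 0.8926

0.467 ≤ PN ≤ 0.893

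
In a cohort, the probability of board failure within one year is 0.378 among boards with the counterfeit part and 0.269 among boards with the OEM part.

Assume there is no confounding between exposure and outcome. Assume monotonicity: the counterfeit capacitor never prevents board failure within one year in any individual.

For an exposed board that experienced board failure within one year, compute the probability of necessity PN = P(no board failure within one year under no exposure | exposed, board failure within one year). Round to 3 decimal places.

PN ≈ 0.288

Let p₁ = 0.378, p₀ = 0.269.
Under exogeneity and monotonicity, PN = (p₁ − p₀) / p₁.
PN = (0.378 − 0.269) / 0.378 = 0.109 / 0.378 ≈ 0.2884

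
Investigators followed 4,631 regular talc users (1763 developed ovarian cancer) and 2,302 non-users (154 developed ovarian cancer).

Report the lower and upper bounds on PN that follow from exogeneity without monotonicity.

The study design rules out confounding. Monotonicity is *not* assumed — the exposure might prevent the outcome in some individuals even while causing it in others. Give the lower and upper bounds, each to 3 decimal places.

p₁ = P(outcome | exposed) = 1763/4631 = 0.3807
p₀ = P(outcome | unexposed) = 154/2302 = 0.066898
Under exogeneity alone the bounds on PN are max{0,(p₁−p₀)/p₁} ≤ PN ≤ min{1,(1−p₀)/p₁}.
  lower = (p₁ − p₀)/p₁ = 0.3138 / 0.3807 ≈ 0.8243
  upper = min{1, (1 − p₀)/p₁} = 0.9331 / 0.3807 ≈ 2.4510 → capped at 1

0.824 ≤ PN ≤ 1.000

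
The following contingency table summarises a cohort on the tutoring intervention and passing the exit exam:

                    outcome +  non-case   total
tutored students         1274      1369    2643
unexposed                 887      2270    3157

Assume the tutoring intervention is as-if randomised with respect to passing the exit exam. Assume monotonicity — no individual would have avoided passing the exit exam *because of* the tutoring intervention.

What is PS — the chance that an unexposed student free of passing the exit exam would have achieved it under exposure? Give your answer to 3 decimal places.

p₁ = P(outcome | exposed) = 1274/2643 = 0.48203
p₀ = P(outcome | unexposed) = 887/3157 = 0.28096
Under exogeneity and monotonicity, PS = (p₁ − p₀) / (1 − p₀).
PS = (0.48203 − 0.28096) / (1 − 0.28096) = 0.20107 / 0.71904 ≈ 0.2796

PS ≈ 0.280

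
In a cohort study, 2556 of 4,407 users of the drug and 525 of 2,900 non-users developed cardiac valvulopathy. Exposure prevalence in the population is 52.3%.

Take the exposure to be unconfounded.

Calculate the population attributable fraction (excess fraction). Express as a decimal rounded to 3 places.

p₁ = P(outcome | exposed) = 2556/4407 = 0.57999
p₀ = P(outcome | unexposed) = 525/2900 = 0.18103
Overall risk P(Y=1) = π·p₁ + (1−π)·p₀ = 0.523×0.57999 + 0.477×0.18103 = 0.38969.
Under exogeneity, PAF = [P(Y=1) − p₀] / P(Y=1).
PAF = (0.38969 − 0.18103) / 0.38969 ≈ 0.5354

PAF ≈ 0.535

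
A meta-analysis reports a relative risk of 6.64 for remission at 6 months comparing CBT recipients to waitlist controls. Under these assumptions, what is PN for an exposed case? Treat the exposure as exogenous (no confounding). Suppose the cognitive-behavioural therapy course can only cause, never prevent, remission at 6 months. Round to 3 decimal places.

PN ≈ 0.849

Under exogeneity and monotonicity, PN = (RR − 1) / RR = 1 − 1/RR.
PN = (6.64 − 1) / 6.64 = 5.64 / 6.64 ≈ 0.8494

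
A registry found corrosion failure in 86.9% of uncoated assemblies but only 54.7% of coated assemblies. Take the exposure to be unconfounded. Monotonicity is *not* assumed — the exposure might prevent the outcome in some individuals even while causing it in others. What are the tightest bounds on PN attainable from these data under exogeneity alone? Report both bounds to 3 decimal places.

p₁ = 0.869, p₀ = 0.547.
Under exogeneity alone the bounds on PN are max{0,(p₁−p₀)/p₁} ≤ PN ≤ min{1,(1−p₀)/p₁}.
  lower = (p₁ − p₀)/p₁ = 0.322 / 0.869 ≈ 0.3705
  upper = min{1, (1 − p₀)/p₁} = 0.453 / 0.869 ≈ 0.5213

0.371 ≤ PN ≤ 0.521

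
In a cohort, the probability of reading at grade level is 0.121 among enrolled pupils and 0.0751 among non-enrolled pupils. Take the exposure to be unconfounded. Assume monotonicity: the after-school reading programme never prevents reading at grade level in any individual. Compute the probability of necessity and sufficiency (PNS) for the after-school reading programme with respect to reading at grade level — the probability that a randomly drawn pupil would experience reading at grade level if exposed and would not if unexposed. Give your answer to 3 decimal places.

PNS ≈ 0.046

Let p₁ = 0.121, p₀ = 0.0751.
Under exogeneity and monotonicity, PNS = p₁ − p₀.
PNS = 0.121 − 0.0751 = 0.0459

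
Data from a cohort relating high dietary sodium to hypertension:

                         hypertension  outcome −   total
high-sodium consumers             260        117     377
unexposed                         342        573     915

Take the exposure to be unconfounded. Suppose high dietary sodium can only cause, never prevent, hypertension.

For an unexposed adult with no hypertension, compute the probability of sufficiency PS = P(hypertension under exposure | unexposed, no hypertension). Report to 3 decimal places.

PS ≈ 0.504

p₁ = P(outcome | exposed) = 260/377 = 0.68966
p₀ = P(outcome | unexposed) = 342/915 = 0.37377
Under exogeneity and monotonicity, PS = (p₁ − p₀) / (1 − p₀).
PS = (0.68966 − 0.37377) / (1 − 0.37377) = 0.31588 / 0.62623 ≈ 0.5044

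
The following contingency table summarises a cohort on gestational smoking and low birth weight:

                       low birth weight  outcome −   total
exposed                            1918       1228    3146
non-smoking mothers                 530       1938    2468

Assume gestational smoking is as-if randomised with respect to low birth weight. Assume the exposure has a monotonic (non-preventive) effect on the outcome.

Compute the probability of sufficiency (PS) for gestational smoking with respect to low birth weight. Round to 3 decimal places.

PS ≈ 0.503

p₁ = P(outcome | exposed) = 1918/3146 = 0.60966
p₀ = P(outcome | unexposed) = 530/2468 = 0.21475
Under exogeneity and monotonicity, PS = (p₁ − p₀)/(1 − p₀).
PS = (0.60966 − 0.21475) / 0.78525 ≈ 0.5029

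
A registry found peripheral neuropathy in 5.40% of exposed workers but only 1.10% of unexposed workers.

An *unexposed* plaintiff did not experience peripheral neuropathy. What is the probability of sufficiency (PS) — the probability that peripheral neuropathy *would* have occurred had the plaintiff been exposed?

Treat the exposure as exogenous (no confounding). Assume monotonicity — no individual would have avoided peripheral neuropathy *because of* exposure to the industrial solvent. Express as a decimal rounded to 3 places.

PS ≈ 0.043

p₁ = 0.054, p₀ = 0.011.
Under exogeneity and monotonicity, PS = (p₁ − p₀) / (1 − p₀).
PS = (0.054 − 0.011) / (1 − 0.011) = 0.043 / 0.989 ≈ 0.0435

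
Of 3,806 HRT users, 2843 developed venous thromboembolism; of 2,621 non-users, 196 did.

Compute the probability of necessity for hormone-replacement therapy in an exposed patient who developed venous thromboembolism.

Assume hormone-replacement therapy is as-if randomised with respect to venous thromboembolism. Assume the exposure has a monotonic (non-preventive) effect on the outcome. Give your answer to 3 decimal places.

p₁ = P(outcome | exposed) = 2843/3806 = 0.74698
p₀ = P(outcome | unexposed) = 196/2621 = 0.074781
Under exogeneity and monotonicity, PN = (p₁ − p₀) / p₁.
PN = (0.74698 − 0.074781) / 0.74698 = 0.6722 / 0.74698 ≈ 0.8999

PN ≈ 0.900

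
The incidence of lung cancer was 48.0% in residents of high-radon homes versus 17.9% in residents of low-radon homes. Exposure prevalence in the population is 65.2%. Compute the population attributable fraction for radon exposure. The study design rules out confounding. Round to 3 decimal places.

PAF ≈ 0.523

p₁ = 0.48, p₀ = 0.179.
Overall risk P(Y=1) = π·p₁ + (1−π)·p₀ = 0.652×0.48 + 0.348×0.179 = 0.37525.
Under exogeneity, PAF = [P(Y=1) − p₀] / P(Y=1).
PAF = (0.37525 − 0.179) / 0.37525 ≈ 0.5230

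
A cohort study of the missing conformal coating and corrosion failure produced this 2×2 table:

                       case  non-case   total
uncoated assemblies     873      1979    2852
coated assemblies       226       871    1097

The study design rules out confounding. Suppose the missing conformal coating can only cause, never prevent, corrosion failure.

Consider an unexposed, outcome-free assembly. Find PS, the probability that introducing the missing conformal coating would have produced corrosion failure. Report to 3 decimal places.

p₁ = P(outcome | exposed) = 873/2852 = 0.3061
p₀ = P(outcome | unexposed) = 226/1097 = 0.20602
Under exogeneity and monotonicity, PS = (p₁ − p₀) / (1 − p₀).
PS = (0.3061 − 0.20602) / (1 − 0.20602) = 0.10008 / 0.79398 ≈ 0.1261

PS ≈ 0.126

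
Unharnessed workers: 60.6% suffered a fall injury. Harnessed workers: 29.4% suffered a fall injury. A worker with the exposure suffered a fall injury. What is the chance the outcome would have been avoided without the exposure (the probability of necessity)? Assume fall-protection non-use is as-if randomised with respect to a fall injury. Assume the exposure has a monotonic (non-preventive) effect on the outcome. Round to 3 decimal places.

p₁ = 0.606, p₀ = 0.294.
Under exogeneity and monotonicity, PN = (p₁ − p₀) / p₁.
PN = (0.606 − 0.294) / 0.606 = 0.312 / 0.606 ≈ 0.5149

PN ≈ 0.515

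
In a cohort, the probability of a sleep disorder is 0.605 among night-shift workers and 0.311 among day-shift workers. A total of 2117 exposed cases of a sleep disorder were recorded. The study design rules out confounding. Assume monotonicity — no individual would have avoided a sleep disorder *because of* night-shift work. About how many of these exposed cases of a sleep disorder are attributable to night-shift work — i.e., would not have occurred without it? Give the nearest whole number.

Let p₁ = 0.605, p₀ = 0.311.
PN = (p₁ − p₀)/p₁ = (0.605 − 0.311) / 0.605 ≈ 0.48595.
Attributable cases ≈ PN × (exposed cases) = 0.48595 × 2117 ≈ 1028.76.

about 1029 cases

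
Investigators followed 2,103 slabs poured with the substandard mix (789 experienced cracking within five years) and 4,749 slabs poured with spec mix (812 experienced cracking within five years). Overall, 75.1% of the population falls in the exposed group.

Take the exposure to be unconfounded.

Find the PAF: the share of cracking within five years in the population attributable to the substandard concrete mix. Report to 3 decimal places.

p₁ = P(outcome | exposed) = 789/2103 = 0.37518
p₀ = P(outcome | unexposed) = 812/4749 = 0.17098
Overall risk P(Y=1) = π·p₁ + (1−π)·p₀ = 0.751×0.37518 + 0.249×0.17098 = 0.32433.
Under exogeneity, PAF = [P(Y=1) − p₀] / P(Y=1).
PAF = (0.32433 − 0.17098) / 0.32433 ≈ 0.4728

PAF ≈ 0.473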